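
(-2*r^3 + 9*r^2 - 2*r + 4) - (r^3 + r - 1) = -3*r^3 + 9*r^2 - 3*r + 5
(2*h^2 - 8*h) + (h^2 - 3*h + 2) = 3*h^2 - 11*h + 2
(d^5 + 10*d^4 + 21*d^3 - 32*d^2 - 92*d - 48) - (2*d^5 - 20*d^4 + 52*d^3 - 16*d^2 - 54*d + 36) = -d^5 + 30*d^4 - 31*d^3 - 16*d^2 - 38*d - 84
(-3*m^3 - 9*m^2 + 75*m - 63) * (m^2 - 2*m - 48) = -3*m^5 - 3*m^4 + 237*m^3 + 219*m^2 - 3474*m + 3024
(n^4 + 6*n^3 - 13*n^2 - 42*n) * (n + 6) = n^5 + 12*n^4 + 23*n^3 - 120*n^2 - 252*n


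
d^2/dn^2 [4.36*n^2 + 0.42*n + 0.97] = 8.72000000000000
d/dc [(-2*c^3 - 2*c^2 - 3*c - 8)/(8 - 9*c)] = 2*(18*c^3 - 15*c^2 - 16*c - 48)/(81*c^2 - 144*c + 64)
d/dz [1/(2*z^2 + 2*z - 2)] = (-z - 1/2)/(z^2 + z - 1)^2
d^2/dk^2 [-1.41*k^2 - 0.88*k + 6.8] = -2.82000000000000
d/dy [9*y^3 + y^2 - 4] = y*(27*y + 2)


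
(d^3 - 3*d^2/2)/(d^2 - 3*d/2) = d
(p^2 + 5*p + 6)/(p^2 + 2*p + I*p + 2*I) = (p + 3)/(p + I)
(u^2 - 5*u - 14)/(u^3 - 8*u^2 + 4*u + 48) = (u - 7)/(u^2 - 10*u + 24)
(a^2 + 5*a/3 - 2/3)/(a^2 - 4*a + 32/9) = 3*(3*a^2 + 5*a - 2)/(9*a^2 - 36*a + 32)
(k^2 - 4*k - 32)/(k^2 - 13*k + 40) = (k + 4)/(k - 5)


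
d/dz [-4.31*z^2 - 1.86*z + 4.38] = -8.62*z - 1.86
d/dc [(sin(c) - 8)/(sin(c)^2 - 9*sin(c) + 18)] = (16*sin(c) + cos(c)^2 - 55)*cos(c)/(sin(c)^2 - 9*sin(c) + 18)^2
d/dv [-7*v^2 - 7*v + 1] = -14*v - 7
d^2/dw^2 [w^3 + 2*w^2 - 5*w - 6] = 6*w + 4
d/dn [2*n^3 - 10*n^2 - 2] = 2*n*(3*n - 10)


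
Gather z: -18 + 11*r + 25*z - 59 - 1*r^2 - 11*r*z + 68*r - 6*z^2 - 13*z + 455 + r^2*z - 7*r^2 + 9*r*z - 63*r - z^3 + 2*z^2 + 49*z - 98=-8*r^2 + 16*r - z^3 - 4*z^2 + z*(r^2 - 2*r + 61) + 280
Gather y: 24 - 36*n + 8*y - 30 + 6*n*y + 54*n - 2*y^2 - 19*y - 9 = 18*n - 2*y^2 + y*(6*n - 11) - 15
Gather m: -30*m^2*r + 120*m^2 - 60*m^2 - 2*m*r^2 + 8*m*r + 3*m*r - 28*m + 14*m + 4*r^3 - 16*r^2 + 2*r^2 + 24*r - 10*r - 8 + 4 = m^2*(60 - 30*r) + m*(-2*r^2 + 11*r - 14) + 4*r^3 - 14*r^2 + 14*r - 4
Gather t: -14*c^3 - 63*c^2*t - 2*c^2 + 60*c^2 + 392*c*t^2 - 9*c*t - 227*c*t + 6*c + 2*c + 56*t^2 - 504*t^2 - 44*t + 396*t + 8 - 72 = -14*c^3 + 58*c^2 + 8*c + t^2*(392*c - 448) + t*(-63*c^2 - 236*c + 352) - 64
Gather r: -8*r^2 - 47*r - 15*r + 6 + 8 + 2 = -8*r^2 - 62*r + 16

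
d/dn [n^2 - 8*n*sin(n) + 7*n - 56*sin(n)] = -8*n*cos(n) + 2*n - 8*sin(n) - 56*cos(n) + 7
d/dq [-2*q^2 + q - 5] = 1 - 4*q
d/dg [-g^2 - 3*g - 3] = -2*g - 3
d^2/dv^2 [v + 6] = 0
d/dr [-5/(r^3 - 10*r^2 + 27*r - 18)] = 5*(3*r^2 - 20*r + 27)/(r^3 - 10*r^2 + 27*r - 18)^2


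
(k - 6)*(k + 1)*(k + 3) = k^3 - 2*k^2 - 21*k - 18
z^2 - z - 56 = (z - 8)*(z + 7)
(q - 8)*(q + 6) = q^2 - 2*q - 48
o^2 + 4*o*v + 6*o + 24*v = (o + 6)*(o + 4*v)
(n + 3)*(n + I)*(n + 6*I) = n^3 + 3*n^2 + 7*I*n^2 - 6*n + 21*I*n - 18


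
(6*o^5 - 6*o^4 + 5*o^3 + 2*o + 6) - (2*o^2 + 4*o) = 6*o^5 - 6*o^4 + 5*o^3 - 2*o^2 - 2*o + 6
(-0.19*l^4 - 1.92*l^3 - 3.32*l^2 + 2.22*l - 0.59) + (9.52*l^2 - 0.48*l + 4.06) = -0.19*l^4 - 1.92*l^3 + 6.2*l^2 + 1.74*l + 3.47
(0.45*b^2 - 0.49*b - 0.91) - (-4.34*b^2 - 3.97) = 4.79*b^2 - 0.49*b + 3.06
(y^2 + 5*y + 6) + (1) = y^2 + 5*y + 7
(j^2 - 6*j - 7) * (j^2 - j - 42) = j^4 - 7*j^3 - 43*j^2 + 259*j + 294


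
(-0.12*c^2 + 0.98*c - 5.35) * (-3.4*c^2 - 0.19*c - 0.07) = 0.408*c^4 - 3.3092*c^3 + 18.0122*c^2 + 0.9479*c + 0.3745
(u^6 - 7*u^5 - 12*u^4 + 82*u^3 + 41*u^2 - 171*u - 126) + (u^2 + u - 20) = u^6 - 7*u^5 - 12*u^4 + 82*u^3 + 42*u^2 - 170*u - 146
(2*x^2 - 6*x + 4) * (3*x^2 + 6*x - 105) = 6*x^4 - 6*x^3 - 234*x^2 + 654*x - 420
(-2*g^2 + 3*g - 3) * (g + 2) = -2*g^3 - g^2 + 3*g - 6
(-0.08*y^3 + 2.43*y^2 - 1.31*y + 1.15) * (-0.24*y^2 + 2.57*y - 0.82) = 0.0192*y^5 - 0.7888*y^4 + 6.6251*y^3 - 5.6353*y^2 + 4.0297*y - 0.943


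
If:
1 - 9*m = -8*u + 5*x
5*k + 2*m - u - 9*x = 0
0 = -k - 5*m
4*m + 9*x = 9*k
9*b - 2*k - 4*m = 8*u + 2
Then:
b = 1127/9162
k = 45/2036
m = -9/2036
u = -117/1018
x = 49/2036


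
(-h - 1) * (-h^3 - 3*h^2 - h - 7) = h^4 + 4*h^3 + 4*h^2 + 8*h + 7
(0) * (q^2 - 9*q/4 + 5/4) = 0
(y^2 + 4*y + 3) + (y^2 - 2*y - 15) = 2*y^2 + 2*y - 12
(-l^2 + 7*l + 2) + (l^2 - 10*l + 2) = 4 - 3*l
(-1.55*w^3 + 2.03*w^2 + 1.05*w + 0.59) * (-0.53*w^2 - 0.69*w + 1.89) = 0.8215*w^5 - 0.00639999999999996*w^4 - 4.8867*w^3 + 2.7995*w^2 + 1.5774*w + 1.1151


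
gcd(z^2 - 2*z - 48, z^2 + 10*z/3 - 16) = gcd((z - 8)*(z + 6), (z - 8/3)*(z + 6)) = z + 6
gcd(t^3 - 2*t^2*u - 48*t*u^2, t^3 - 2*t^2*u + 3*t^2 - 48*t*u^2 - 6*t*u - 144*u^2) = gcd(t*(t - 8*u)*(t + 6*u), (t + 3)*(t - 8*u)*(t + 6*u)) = t^2 - 2*t*u - 48*u^2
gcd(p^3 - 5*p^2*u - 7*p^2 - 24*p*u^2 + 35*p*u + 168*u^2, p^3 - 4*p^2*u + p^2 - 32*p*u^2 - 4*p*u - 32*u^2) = p - 8*u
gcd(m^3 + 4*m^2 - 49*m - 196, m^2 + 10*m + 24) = m + 4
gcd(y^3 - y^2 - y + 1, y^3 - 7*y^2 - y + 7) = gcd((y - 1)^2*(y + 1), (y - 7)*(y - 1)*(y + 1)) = y^2 - 1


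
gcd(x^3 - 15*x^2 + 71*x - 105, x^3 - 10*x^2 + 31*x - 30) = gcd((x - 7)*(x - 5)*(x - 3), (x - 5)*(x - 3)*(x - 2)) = x^2 - 8*x + 15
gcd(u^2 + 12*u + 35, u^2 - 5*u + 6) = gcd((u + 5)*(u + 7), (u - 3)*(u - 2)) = 1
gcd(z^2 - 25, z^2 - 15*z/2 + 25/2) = z - 5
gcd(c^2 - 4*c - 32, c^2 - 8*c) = c - 8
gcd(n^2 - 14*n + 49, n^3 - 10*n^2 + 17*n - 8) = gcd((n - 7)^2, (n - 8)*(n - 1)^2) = 1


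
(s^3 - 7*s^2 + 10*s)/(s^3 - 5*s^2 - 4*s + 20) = s/(s + 2)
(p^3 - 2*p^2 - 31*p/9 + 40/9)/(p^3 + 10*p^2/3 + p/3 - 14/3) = (9*p^2 - 9*p - 40)/(3*(3*p^2 + 13*p + 14))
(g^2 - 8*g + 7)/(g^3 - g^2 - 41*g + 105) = (g^2 - 8*g + 7)/(g^3 - g^2 - 41*g + 105)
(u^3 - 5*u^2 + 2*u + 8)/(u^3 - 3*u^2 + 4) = (u - 4)/(u - 2)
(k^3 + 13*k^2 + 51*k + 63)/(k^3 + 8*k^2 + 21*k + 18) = (k + 7)/(k + 2)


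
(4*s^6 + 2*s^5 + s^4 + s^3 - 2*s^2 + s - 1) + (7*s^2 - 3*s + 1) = 4*s^6 + 2*s^5 + s^4 + s^3 + 5*s^2 - 2*s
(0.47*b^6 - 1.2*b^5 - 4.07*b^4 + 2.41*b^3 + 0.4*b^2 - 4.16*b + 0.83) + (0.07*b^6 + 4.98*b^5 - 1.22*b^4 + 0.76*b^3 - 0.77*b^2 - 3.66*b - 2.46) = 0.54*b^6 + 3.78*b^5 - 5.29*b^4 + 3.17*b^3 - 0.37*b^2 - 7.82*b - 1.63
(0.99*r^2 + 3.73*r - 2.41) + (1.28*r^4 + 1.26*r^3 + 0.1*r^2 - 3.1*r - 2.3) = 1.28*r^4 + 1.26*r^3 + 1.09*r^2 + 0.63*r - 4.71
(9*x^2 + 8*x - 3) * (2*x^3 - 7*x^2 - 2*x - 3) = 18*x^5 - 47*x^4 - 80*x^3 - 22*x^2 - 18*x + 9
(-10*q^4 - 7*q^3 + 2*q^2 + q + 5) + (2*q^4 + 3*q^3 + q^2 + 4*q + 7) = -8*q^4 - 4*q^3 + 3*q^2 + 5*q + 12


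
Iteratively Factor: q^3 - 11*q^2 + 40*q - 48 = (q - 4)*(q^2 - 7*q + 12) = (q - 4)^2*(q - 3)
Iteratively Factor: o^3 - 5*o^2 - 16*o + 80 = (o + 4)*(o^2 - 9*o + 20) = (o - 4)*(o + 4)*(o - 5)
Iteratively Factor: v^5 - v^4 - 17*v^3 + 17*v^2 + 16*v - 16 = (v - 1)*(v^4 - 17*v^2 + 16) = (v - 1)*(v + 1)*(v^3 - v^2 - 16*v + 16) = (v - 4)*(v - 1)*(v + 1)*(v^2 + 3*v - 4) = (v - 4)*(v - 1)*(v + 1)*(v + 4)*(v - 1)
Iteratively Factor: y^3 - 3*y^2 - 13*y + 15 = (y - 5)*(y^2 + 2*y - 3) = (y - 5)*(y + 3)*(y - 1)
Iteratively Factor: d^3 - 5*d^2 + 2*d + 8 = (d + 1)*(d^2 - 6*d + 8) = (d - 2)*(d + 1)*(d - 4)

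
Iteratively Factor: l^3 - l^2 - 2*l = (l)*(l^2 - l - 2) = l*(l - 2)*(l + 1)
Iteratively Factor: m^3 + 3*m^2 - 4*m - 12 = (m + 2)*(m^2 + m - 6) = (m + 2)*(m + 3)*(m - 2)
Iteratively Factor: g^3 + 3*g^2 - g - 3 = (g - 1)*(g^2 + 4*g + 3) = (g - 1)*(g + 3)*(g + 1)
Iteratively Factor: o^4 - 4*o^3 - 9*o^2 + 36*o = (o - 3)*(o^3 - o^2 - 12*o) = (o - 4)*(o - 3)*(o^2 + 3*o) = o*(o - 4)*(o - 3)*(o + 3)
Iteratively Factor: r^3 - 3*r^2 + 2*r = (r)*(r^2 - 3*r + 2) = r*(r - 2)*(r - 1)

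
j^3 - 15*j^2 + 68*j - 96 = (j - 8)*(j - 4)*(j - 3)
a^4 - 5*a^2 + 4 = (a - 2)*(a - 1)*(a + 1)*(a + 2)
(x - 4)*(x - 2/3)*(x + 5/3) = x^3 - 3*x^2 - 46*x/9 + 40/9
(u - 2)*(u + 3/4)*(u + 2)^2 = u^4 + 11*u^3/4 - 5*u^2/2 - 11*u - 6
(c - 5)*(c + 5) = c^2 - 25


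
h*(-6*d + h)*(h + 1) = -6*d*h^2 - 6*d*h + h^3 + h^2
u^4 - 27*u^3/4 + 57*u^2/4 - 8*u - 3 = (u - 3)*(u - 2)^2*(u + 1/4)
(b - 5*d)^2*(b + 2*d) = b^3 - 8*b^2*d + 5*b*d^2 + 50*d^3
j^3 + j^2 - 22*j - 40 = (j - 5)*(j + 2)*(j + 4)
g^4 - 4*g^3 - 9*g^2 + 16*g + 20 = (g - 5)*(g - 2)*(g + 1)*(g + 2)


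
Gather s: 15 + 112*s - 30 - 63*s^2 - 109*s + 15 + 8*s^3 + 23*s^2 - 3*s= 8*s^3 - 40*s^2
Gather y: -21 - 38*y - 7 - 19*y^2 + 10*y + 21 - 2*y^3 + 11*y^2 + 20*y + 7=-2*y^3 - 8*y^2 - 8*y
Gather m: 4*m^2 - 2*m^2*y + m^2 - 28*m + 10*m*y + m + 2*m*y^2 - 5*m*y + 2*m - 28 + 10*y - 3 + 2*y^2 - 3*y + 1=m^2*(5 - 2*y) + m*(2*y^2 + 5*y - 25) + 2*y^2 + 7*y - 30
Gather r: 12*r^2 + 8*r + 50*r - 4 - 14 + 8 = 12*r^2 + 58*r - 10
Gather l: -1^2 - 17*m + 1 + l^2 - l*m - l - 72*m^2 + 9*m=l^2 + l*(-m - 1) - 72*m^2 - 8*m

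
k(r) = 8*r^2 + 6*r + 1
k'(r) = 16*r + 6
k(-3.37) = 71.64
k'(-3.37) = -47.92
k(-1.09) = 3.96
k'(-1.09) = -11.44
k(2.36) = 59.72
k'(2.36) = 43.76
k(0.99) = 14.78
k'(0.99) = 21.84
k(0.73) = 9.64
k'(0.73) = 17.68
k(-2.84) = 48.48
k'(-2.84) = -39.44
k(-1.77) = 15.44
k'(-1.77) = -22.32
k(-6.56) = 305.91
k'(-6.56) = -98.96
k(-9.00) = 595.00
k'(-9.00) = -138.00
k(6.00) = 325.00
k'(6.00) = 102.00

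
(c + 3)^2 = c^2 + 6*c + 9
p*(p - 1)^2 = p^3 - 2*p^2 + p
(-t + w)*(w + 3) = -t*w - 3*t + w^2 + 3*w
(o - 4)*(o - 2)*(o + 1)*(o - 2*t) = o^4 - 2*o^3*t - 5*o^3 + 10*o^2*t + 2*o^2 - 4*o*t + 8*o - 16*t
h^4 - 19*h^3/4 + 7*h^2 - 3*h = h*(h - 2)^2*(h - 3/4)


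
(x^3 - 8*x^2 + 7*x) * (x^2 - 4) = x^5 - 8*x^4 + 3*x^3 + 32*x^2 - 28*x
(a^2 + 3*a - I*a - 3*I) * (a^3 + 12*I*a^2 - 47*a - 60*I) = a^5 + 3*a^4 + 11*I*a^4 - 35*a^3 + 33*I*a^3 - 105*a^2 - 13*I*a^2 - 60*a - 39*I*a - 180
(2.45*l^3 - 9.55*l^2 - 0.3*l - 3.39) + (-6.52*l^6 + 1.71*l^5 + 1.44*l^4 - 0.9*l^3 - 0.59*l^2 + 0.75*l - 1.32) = -6.52*l^6 + 1.71*l^5 + 1.44*l^4 + 1.55*l^3 - 10.14*l^2 + 0.45*l - 4.71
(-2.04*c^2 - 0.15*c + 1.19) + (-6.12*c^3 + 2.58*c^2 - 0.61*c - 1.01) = -6.12*c^3 + 0.54*c^2 - 0.76*c + 0.18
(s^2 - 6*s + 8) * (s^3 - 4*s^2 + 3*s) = s^5 - 10*s^4 + 35*s^3 - 50*s^2 + 24*s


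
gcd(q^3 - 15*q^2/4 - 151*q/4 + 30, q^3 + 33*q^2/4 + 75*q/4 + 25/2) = q + 5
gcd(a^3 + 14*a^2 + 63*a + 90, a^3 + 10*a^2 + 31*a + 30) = a^2 + 8*a + 15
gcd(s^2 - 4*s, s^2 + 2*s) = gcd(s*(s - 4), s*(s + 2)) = s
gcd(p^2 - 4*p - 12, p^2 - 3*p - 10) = p + 2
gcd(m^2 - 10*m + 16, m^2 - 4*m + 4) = m - 2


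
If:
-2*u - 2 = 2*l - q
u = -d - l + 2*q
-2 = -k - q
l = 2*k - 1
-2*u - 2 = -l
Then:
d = 41/14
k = 5/7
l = 3/7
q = 9/7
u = -11/14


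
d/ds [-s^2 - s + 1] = -2*s - 1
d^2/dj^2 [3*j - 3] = 0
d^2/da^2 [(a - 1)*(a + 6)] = 2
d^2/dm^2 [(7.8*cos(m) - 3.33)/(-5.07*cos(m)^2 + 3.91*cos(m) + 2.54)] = (1.44075254134426*(1 - cos(m)^2)^2 - 1.53846153846154*cos(m)^5 - 3.06715451139666*cos(m)^3 + 1.24191782005692*cos(m)^2 + 7.02376865912403*cos(m) - 4.06893420108859)/(-1.0*cos(m)^2 + 0.77120315581854*cos(m) + 0.500986193293886)^3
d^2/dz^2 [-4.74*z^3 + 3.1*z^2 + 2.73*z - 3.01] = 6.2 - 28.44*z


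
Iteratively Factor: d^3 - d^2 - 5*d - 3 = (d + 1)*(d^2 - 2*d - 3) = (d - 3)*(d + 1)*(d + 1)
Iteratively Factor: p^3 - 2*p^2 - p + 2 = (p - 1)*(p^2 - p - 2) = (p - 2)*(p - 1)*(p + 1)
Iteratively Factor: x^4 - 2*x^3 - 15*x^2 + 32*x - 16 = (x + 4)*(x^3 - 6*x^2 + 9*x - 4) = (x - 1)*(x + 4)*(x^2 - 5*x + 4) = (x - 1)^2*(x + 4)*(x - 4)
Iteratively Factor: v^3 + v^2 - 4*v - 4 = (v + 2)*(v^2 - v - 2) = (v - 2)*(v + 2)*(v + 1)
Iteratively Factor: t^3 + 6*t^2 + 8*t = (t)*(t^2 + 6*t + 8) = t*(t + 4)*(t + 2)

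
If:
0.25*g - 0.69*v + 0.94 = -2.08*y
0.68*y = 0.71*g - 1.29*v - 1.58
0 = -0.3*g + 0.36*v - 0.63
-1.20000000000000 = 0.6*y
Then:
No Solution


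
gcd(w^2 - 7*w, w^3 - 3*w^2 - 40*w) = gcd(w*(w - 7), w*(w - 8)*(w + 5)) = w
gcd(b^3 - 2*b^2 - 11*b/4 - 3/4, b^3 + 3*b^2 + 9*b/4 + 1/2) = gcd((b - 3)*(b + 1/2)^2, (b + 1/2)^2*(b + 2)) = b^2 + b + 1/4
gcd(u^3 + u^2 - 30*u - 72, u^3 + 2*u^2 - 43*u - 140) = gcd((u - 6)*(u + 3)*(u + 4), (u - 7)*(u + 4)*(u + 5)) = u + 4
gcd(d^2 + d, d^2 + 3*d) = d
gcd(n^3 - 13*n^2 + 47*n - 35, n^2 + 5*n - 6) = n - 1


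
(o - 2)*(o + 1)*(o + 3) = o^3 + 2*o^2 - 5*o - 6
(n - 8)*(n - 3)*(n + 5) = n^3 - 6*n^2 - 31*n + 120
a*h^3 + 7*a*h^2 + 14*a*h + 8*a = (h + 2)*(h + 4)*(a*h + a)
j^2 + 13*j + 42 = (j + 6)*(j + 7)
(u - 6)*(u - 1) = u^2 - 7*u + 6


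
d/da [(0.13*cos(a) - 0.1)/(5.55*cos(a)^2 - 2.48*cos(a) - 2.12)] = (0.7215*cos(a)^2 - 1.11*cos(a) + 0.5236)*sin(a)/(30.8025*cos(a)^4 - 27.528*cos(a)^3 - 17.3816*cos(a)^2 + 10.5152*cos(a) + 4.4944)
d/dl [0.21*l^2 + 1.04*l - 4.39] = 0.42*l + 1.04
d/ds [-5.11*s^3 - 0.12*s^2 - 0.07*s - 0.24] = -15.33*s^2 - 0.24*s - 0.07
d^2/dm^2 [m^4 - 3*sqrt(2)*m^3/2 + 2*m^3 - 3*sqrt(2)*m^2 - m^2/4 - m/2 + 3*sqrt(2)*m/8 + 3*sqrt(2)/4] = 12*m^2 - 9*sqrt(2)*m + 12*m - 6*sqrt(2) - 1/2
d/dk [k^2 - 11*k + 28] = 2*k - 11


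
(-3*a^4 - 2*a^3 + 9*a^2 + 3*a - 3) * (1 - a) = 3*a^5 - a^4 - 11*a^3 + 6*a^2 + 6*a - 3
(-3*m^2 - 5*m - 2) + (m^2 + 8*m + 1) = -2*m^2 + 3*m - 1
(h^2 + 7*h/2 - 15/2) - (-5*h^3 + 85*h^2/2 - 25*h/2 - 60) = 5*h^3 - 83*h^2/2 + 16*h + 105/2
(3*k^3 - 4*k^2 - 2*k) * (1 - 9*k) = -27*k^4 + 39*k^3 + 14*k^2 - 2*k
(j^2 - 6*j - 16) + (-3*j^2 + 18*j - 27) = -2*j^2 + 12*j - 43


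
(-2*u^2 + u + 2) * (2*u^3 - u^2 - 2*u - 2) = -4*u^5 + 4*u^4 + 7*u^3 - 6*u - 4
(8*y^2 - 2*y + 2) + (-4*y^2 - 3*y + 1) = 4*y^2 - 5*y + 3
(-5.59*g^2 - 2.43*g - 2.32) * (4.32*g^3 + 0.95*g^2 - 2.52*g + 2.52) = -24.1488*g^5 - 15.8081*g^4 + 1.7559*g^3 - 10.1672*g^2 - 0.277200000000001*g - 5.8464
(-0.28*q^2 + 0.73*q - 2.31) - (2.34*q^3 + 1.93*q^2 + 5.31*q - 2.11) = -2.34*q^3 - 2.21*q^2 - 4.58*q - 0.2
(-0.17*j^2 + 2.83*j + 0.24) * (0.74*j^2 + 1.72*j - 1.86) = -0.1258*j^4 + 1.8018*j^3 + 5.3614*j^2 - 4.851*j - 0.4464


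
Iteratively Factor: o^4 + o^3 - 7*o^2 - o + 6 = (o - 1)*(o^3 + 2*o^2 - 5*o - 6) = (o - 2)*(o - 1)*(o^2 + 4*o + 3) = (o - 2)*(o - 1)*(o + 1)*(o + 3)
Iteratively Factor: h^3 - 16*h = (h)*(h^2 - 16) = h*(h + 4)*(h - 4)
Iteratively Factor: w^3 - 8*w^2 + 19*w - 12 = (w - 3)*(w^2 - 5*w + 4) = (w - 3)*(w - 1)*(w - 4)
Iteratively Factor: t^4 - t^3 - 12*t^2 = (t)*(t^3 - t^2 - 12*t) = t*(t + 3)*(t^2 - 4*t) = t^2*(t + 3)*(t - 4)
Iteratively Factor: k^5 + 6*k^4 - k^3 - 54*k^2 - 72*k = (k + 2)*(k^4 + 4*k^3 - 9*k^2 - 36*k) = k*(k + 2)*(k^3 + 4*k^2 - 9*k - 36) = k*(k + 2)*(k + 4)*(k^2 - 9) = k*(k + 2)*(k + 3)*(k + 4)*(k - 3)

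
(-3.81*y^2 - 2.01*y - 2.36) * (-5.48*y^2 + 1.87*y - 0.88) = 20.8788*y^4 + 3.8901*y^3 + 12.5269*y^2 - 2.6444*y + 2.0768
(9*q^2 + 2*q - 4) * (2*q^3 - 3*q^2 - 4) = 18*q^5 - 23*q^4 - 14*q^3 - 24*q^2 - 8*q + 16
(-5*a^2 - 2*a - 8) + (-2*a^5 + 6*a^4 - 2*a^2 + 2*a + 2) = -2*a^5 + 6*a^4 - 7*a^2 - 6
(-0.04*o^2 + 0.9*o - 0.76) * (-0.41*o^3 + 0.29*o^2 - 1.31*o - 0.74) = 0.0164*o^5 - 0.3806*o^4 + 0.625*o^3 - 1.3698*o^2 + 0.3296*o + 0.5624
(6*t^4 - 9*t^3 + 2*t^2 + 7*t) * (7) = 42*t^4 - 63*t^3 + 14*t^2 + 49*t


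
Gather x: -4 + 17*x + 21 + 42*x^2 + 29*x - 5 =42*x^2 + 46*x + 12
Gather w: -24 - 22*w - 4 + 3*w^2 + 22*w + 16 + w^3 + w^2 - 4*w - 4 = w^3 + 4*w^2 - 4*w - 16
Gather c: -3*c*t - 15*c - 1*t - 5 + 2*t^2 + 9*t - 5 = c*(-3*t - 15) + 2*t^2 + 8*t - 10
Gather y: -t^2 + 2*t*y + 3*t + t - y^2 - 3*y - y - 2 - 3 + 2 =-t^2 + 4*t - y^2 + y*(2*t - 4) - 3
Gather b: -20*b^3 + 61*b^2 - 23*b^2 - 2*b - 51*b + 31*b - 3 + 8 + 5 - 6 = -20*b^3 + 38*b^2 - 22*b + 4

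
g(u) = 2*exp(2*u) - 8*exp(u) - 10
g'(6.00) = 647791.74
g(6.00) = 322272.15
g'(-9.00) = 0.00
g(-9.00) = -10.00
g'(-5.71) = -0.03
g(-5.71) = -10.03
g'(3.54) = 4476.14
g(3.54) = 2090.20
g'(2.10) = 201.42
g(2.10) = 58.04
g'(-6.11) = -0.02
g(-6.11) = -10.02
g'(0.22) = -3.76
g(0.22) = -16.86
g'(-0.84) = -2.71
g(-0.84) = -13.08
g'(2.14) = 220.97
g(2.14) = 66.49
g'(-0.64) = -3.11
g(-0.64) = -13.66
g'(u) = 4*exp(2*u) - 8*exp(u)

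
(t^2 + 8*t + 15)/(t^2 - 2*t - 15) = (t + 5)/(t - 5)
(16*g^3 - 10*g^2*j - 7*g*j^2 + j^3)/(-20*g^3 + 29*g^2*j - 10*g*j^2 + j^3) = (-16*g^2 - 6*g*j + j^2)/(20*g^2 - 9*g*j + j^2)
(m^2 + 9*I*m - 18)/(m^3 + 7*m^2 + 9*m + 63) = (m + 6*I)/(m^2 + m*(7 - 3*I) - 21*I)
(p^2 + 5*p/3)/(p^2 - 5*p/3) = (3*p + 5)/(3*p - 5)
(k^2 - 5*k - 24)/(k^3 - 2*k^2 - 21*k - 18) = (k - 8)/(k^2 - 5*k - 6)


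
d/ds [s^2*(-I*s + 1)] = s*(-3*I*s + 2)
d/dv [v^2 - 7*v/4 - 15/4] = 2*v - 7/4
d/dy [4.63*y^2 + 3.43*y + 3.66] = 9.26*y + 3.43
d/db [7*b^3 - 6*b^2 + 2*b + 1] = 21*b^2 - 12*b + 2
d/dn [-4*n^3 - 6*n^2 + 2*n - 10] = -12*n^2 - 12*n + 2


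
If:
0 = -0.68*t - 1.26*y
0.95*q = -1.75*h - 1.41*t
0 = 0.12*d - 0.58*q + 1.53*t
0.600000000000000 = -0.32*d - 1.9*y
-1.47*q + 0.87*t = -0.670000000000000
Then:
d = -0.88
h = -0.60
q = 0.64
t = 0.31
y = -0.17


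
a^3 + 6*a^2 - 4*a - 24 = (a - 2)*(a + 2)*(a + 6)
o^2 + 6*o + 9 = (o + 3)^2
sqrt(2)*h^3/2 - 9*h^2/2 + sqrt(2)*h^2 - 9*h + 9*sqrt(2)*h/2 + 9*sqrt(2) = (h - 3*sqrt(2))*(h - 3*sqrt(2)/2)*(sqrt(2)*h/2 + sqrt(2))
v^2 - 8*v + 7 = (v - 7)*(v - 1)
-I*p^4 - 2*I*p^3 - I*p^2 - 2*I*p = p*(p + 2)*(p - I)*(-I*p + 1)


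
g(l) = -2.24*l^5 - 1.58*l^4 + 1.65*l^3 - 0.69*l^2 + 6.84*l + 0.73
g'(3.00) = -1030.59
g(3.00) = -612.71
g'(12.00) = -242461.08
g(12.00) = -587311.91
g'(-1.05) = 7.45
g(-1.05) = -8.18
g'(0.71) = 3.25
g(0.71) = 5.02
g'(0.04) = 6.79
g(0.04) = 1.00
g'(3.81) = -2636.13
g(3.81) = -2023.25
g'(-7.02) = -24752.99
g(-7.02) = 33699.36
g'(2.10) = -250.58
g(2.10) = -94.88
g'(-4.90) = -5580.58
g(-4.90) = 5173.13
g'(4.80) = -6530.10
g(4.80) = -6346.20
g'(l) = -11.2*l^4 - 6.32*l^3 + 4.95*l^2 - 1.38*l + 6.84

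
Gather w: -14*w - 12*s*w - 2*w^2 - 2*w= -2*w^2 + w*(-12*s - 16)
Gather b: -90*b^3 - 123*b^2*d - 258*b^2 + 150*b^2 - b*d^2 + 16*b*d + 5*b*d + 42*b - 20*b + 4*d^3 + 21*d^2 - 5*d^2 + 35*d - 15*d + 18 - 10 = -90*b^3 + b^2*(-123*d - 108) + b*(-d^2 + 21*d + 22) + 4*d^3 + 16*d^2 + 20*d + 8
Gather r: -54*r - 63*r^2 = -63*r^2 - 54*r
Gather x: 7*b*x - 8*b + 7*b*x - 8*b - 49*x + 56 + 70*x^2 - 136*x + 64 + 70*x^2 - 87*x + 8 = -16*b + 140*x^2 + x*(14*b - 272) + 128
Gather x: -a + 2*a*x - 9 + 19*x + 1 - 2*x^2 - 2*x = -a - 2*x^2 + x*(2*a + 17) - 8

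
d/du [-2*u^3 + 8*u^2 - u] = -6*u^2 + 16*u - 1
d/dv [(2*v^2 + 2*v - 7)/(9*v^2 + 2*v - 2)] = 2*(-7*v^2 + 59*v + 5)/(81*v^4 + 36*v^3 - 32*v^2 - 8*v + 4)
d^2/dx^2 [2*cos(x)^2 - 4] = -4*cos(2*x)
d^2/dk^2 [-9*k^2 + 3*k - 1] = -18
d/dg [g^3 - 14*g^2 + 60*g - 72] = 3*g^2 - 28*g + 60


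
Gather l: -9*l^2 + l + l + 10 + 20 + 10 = -9*l^2 + 2*l + 40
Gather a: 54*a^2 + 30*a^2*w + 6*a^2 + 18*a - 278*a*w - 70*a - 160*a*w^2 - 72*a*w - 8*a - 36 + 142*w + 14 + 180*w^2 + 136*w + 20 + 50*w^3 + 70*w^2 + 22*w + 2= a^2*(30*w + 60) + a*(-160*w^2 - 350*w - 60) + 50*w^3 + 250*w^2 + 300*w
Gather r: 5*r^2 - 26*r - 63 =5*r^2 - 26*r - 63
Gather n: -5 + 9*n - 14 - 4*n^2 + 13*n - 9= -4*n^2 + 22*n - 28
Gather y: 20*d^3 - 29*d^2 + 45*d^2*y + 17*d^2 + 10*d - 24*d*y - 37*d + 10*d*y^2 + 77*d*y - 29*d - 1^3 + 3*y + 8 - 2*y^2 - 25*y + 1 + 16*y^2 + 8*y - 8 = 20*d^3 - 12*d^2 - 56*d + y^2*(10*d + 14) + y*(45*d^2 + 53*d - 14)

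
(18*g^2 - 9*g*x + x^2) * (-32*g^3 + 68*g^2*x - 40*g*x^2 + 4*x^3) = -576*g^5 + 1512*g^4*x - 1364*g^3*x^2 + 500*g^2*x^3 - 76*g*x^4 + 4*x^5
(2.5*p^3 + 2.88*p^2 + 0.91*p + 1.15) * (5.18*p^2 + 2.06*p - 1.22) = 12.95*p^5 + 20.0684*p^4 + 7.5966*p^3 + 4.318*p^2 + 1.2588*p - 1.403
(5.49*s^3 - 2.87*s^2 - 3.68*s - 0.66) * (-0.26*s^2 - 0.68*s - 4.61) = -1.4274*s^5 - 2.987*s^4 - 22.4005*s^3 + 15.9047*s^2 + 17.4136*s + 3.0426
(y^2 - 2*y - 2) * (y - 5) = y^3 - 7*y^2 + 8*y + 10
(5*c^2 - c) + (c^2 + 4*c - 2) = 6*c^2 + 3*c - 2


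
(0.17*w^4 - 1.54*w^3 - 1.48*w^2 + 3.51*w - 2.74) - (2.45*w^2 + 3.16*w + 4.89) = 0.17*w^4 - 1.54*w^3 - 3.93*w^2 + 0.35*w - 7.63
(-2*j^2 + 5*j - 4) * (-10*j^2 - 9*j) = 20*j^4 - 32*j^3 - 5*j^2 + 36*j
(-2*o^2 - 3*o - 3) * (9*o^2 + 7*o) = -18*o^4 - 41*o^3 - 48*o^2 - 21*o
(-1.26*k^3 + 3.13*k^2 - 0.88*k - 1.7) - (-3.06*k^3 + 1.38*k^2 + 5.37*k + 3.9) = 1.8*k^3 + 1.75*k^2 - 6.25*k - 5.6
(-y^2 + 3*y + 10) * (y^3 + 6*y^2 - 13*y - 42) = -y^5 - 3*y^4 + 41*y^3 + 63*y^2 - 256*y - 420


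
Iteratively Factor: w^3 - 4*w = (w + 2)*(w^2 - 2*w) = w*(w + 2)*(w - 2)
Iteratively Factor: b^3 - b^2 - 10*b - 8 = (b + 1)*(b^2 - 2*b - 8) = (b + 1)*(b + 2)*(b - 4)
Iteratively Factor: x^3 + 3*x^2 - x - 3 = (x + 1)*(x^2 + 2*x - 3) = (x - 1)*(x + 1)*(x + 3)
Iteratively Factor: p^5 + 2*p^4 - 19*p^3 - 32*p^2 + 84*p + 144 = (p + 4)*(p^4 - 2*p^3 - 11*p^2 + 12*p + 36) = (p + 2)*(p + 4)*(p^3 - 4*p^2 - 3*p + 18) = (p - 3)*(p + 2)*(p + 4)*(p^2 - p - 6) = (p - 3)^2*(p + 2)*(p + 4)*(p + 2)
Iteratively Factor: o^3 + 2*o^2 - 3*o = (o)*(o^2 + 2*o - 3) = o*(o - 1)*(o + 3)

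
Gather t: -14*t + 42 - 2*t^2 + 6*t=-2*t^2 - 8*t + 42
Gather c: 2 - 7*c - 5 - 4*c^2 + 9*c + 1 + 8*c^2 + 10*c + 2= 4*c^2 + 12*c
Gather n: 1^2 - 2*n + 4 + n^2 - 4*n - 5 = n^2 - 6*n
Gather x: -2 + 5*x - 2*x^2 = -2*x^2 + 5*x - 2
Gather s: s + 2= s + 2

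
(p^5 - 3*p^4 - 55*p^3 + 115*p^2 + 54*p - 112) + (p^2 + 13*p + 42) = p^5 - 3*p^4 - 55*p^3 + 116*p^2 + 67*p - 70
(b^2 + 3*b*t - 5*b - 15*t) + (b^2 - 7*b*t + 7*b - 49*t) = 2*b^2 - 4*b*t + 2*b - 64*t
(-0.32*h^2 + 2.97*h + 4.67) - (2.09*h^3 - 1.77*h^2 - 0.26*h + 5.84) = -2.09*h^3 + 1.45*h^2 + 3.23*h - 1.17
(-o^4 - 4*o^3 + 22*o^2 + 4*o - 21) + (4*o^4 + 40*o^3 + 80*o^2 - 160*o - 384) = 3*o^4 + 36*o^3 + 102*o^2 - 156*o - 405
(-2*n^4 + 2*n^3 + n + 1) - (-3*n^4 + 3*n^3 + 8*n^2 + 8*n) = n^4 - n^3 - 8*n^2 - 7*n + 1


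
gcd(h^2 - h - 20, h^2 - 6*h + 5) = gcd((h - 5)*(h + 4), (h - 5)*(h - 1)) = h - 5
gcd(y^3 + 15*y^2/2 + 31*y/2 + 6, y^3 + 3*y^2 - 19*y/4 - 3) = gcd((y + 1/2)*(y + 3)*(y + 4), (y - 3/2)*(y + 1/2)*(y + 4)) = y^2 + 9*y/2 + 2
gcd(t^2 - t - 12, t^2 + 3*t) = t + 3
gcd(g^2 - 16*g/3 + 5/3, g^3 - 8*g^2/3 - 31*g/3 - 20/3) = g - 5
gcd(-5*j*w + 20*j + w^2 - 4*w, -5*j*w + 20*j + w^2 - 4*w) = -5*j*w + 20*j + w^2 - 4*w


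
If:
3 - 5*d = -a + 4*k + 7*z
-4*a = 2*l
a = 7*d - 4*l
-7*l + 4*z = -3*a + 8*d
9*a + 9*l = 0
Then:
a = 0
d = 0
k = 3/4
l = 0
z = 0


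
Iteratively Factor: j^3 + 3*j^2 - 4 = (j - 1)*(j^2 + 4*j + 4) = (j - 1)*(j + 2)*(j + 2)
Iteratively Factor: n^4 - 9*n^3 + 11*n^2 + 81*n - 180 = (n - 5)*(n^3 - 4*n^2 - 9*n + 36) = (n - 5)*(n + 3)*(n^2 - 7*n + 12) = (n - 5)*(n - 4)*(n + 3)*(n - 3)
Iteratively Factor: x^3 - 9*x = (x)*(x^2 - 9) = x*(x + 3)*(x - 3)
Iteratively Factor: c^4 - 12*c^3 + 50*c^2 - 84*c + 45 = (c - 5)*(c^3 - 7*c^2 + 15*c - 9) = (c - 5)*(c - 3)*(c^2 - 4*c + 3) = (c - 5)*(c - 3)*(c - 1)*(c - 3)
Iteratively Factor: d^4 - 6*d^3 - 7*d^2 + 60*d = (d - 4)*(d^3 - 2*d^2 - 15*d) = (d - 4)*(d + 3)*(d^2 - 5*d) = d*(d - 4)*(d + 3)*(d - 5)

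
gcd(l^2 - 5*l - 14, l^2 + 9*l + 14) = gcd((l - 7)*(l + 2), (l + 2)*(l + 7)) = l + 2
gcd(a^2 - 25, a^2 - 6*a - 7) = 1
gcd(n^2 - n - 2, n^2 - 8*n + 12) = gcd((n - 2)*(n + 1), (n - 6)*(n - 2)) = n - 2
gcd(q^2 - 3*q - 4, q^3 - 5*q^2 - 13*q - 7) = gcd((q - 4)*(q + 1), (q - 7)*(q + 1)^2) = q + 1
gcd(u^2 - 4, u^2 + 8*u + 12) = u + 2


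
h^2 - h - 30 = (h - 6)*(h + 5)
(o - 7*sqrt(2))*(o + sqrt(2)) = o^2 - 6*sqrt(2)*o - 14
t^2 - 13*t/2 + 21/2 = (t - 7/2)*(t - 3)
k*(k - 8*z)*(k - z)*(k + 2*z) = k^4 - 7*k^3*z - 10*k^2*z^2 + 16*k*z^3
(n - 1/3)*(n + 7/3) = n^2 + 2*n - 7/9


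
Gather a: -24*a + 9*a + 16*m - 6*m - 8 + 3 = -15*a + 10*m - 5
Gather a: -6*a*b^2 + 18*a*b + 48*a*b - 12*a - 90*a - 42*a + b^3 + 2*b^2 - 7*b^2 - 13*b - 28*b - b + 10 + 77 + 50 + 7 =a*(-6*b^2 + 66*b - 144) + b^3 - 5*b^2 - 42*b + 144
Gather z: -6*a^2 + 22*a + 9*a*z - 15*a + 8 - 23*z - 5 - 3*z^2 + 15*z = -6*a^2 + 7*a - 3*z^2 + z*(9*a - 8) + 3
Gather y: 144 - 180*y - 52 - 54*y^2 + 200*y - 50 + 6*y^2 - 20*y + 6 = 48 - 48*y^2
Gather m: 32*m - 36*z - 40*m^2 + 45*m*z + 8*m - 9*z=-40*m^2 + m*(45*z + 40) - 45*z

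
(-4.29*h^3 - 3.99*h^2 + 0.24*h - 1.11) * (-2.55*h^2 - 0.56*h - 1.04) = 10.9395*h^5 + 12.5769*h^4 + 6.084*h^3 + 6.8457*h^2 + 0.372*h + 1.1544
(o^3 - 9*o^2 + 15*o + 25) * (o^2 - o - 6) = o^5 - 10*o^4 + 18*o^3 + 64*o^2 - 115*o - 150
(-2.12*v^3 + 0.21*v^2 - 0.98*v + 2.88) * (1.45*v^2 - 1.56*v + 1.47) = -3.074*v^5 + 3.6117*v^4 - 4.865*v^3 + 6.0135*v^2 - 5.9334*v + 4.2336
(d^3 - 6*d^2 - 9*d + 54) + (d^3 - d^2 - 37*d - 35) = 2*d^3 - 7*d^2 - 46*d + 19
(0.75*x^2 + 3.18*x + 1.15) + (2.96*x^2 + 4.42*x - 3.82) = 3.71*x^2 + 7.6*x - 2.67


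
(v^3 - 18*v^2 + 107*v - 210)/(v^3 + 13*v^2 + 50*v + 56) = (v^3 - 18*v^2 + 107*v - 210)/(v^3 + 13*v^2 + 50*v + 56)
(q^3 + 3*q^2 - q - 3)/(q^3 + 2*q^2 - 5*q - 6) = (q - 1)/(q - 2)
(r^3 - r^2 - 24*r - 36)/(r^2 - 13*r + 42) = (r^2 + 5*r + 6)/(r - 7)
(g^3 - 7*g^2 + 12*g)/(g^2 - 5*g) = (g^2 - 7*g + 12)/(g - 5)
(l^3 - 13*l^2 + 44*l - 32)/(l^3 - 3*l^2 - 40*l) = (l^2 - 5*l + 4)/(l*(l + 5))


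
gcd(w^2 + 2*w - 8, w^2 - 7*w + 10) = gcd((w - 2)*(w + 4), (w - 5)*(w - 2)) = w - 2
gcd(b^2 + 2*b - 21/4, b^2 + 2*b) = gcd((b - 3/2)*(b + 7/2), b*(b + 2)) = 1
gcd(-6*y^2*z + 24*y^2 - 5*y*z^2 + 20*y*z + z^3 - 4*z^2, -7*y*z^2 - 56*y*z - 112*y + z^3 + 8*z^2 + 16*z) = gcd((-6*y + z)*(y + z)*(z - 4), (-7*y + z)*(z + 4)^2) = 1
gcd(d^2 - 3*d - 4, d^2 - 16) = d - 4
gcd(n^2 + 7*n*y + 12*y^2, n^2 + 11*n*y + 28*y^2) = n + 4*y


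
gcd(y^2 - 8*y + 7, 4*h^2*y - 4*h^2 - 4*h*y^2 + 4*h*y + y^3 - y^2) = y - 1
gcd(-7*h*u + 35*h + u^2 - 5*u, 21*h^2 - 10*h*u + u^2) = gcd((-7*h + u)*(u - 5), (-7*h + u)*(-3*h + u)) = -7*h + u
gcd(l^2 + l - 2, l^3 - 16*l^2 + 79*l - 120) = 1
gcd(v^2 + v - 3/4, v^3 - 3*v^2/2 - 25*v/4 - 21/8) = v + 3/2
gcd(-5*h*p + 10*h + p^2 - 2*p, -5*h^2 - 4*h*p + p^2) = -5*h + p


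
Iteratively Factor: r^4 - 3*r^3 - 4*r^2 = (r + 1)*(r^3 - 4*r^2) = (r - 4)*(r + 1)*(r^2) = r*(r - 4)*(r + 1)*(r)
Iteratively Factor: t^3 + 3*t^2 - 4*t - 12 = (t + 3)*(t^2 - 4) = (t - 2)*(t + 3)*(t + 2)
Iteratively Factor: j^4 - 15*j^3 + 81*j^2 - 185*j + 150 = (j - 5)*(j^3 - 10*j^2 + 31*j - 30) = (j - 5)^2*(j^2 - 5*j + 6) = (j - 5)^2*(j - 3)*(j - 2)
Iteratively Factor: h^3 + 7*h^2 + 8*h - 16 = (h + 4)*(h^2 + 3*h - 4) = (h - 1)*(h + 4)*(h + 4)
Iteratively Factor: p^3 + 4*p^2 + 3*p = (p + 3)*(p^2 + p) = (p + 1)*(p + 3)*(p)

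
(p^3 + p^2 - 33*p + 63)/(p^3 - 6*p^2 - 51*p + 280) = (p^2 - 6*p + 9)/(p^2 - 13*p + 40)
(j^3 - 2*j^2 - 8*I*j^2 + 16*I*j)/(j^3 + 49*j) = (j^2 - 2*j - 8*I*j + 16*I)/(j^2 + 49)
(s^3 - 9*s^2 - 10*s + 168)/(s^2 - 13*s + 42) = s + 4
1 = 1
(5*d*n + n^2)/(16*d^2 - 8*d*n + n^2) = n*(5*d + n)/(16*d^2 - 8*d*n + n^2)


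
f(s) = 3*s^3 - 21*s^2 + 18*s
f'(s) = 9*s^2 - 42*s + 18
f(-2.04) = -149.58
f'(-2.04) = 141.13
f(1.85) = -19.58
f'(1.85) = -28.90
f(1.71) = -15.63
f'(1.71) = -27.50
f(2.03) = -24.90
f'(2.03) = -30.17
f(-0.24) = -5.57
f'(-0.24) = 28.60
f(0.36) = 3.90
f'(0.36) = 4.05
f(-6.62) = -1909.82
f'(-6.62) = 690.46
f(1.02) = -0.30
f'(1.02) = -15.48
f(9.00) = 648.00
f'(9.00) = 369.00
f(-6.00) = -1512.00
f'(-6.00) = 594.00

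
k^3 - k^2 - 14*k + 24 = (k - 3)*(k - 2)*(k + 4)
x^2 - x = x*(x - 1)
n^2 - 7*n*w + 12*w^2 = (n - 4*w)*(n - 3*w)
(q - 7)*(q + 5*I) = q^2 - 7*q + 5*I*q - 35*I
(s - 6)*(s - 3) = s^2 - 9*s + 18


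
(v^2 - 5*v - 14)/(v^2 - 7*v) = (v + 2)/v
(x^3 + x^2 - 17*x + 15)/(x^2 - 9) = (x^2 + 4*x - 5)/(x + 3)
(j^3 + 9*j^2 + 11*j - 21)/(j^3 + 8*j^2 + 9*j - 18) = (j + 7)/(j + 6)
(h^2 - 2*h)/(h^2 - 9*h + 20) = h*(h - 2)/(h^2 - 9*h + 20)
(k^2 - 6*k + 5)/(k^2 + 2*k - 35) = (k - 1)/(k + 7)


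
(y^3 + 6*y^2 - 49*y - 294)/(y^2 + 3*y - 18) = (y^2 - 49)/(y - 3)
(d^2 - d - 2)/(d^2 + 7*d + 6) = (d - 2)/(d + 6)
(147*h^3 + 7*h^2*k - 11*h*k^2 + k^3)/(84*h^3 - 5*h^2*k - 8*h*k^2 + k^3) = (7*h - k)/(4*h - k)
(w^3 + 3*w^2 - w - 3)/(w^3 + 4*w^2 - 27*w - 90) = (w^2 - 1)/(w^2 + w - 30)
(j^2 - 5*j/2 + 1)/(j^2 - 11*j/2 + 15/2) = (2*j^2 - 5*j + 2)/(2*j^2 - 11*j + 15)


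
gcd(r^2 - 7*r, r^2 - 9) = 1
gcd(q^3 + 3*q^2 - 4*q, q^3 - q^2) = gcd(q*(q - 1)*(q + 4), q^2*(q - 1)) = q^2 - q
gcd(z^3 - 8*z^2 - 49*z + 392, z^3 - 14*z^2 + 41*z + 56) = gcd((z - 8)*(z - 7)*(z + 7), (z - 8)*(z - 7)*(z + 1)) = z^2 - 15*z + 56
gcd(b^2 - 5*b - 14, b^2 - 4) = b + 2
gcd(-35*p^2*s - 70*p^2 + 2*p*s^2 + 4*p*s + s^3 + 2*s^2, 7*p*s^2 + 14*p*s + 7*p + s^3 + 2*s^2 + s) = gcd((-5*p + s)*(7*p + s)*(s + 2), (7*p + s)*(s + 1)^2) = 7*p + s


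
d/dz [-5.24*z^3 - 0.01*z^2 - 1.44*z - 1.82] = -15.72*z^2 - 0.02*z - 1.44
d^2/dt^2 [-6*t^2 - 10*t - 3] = -12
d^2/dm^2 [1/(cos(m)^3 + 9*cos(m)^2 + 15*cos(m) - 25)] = 9*(-sin(m)^4 + 5*sin(m)^2 + cos(m)/4 - cos(3*m)/4)/((cos(m) - 1)^3*(cos(m) + 5)^4)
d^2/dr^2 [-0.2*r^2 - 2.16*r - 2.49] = -0.400000000000000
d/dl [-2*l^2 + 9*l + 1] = 9 - 4*l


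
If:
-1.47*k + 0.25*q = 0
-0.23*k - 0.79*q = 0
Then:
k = 0.00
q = 0.00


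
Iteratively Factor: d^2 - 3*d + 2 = (d - 2)*(d - 1)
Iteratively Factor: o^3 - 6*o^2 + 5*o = (o - 5)*(o^2 - o) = o*(o - 5)*(o - 1)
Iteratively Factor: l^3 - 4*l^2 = (l)*(l^2 - 4*l) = l^2*(l - 4)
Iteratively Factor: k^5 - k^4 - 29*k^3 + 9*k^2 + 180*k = (k - 3)*(k^4 + 2*k^3 - 23*k^2 - 60*k) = (k - 3)*(k + 4)*(k^3 - 2*k^2 - 15*k) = k*(k - 3)*(k + 4)*(k^2 - 2*k - 15) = k*(k - 3)*(k + 3)*(k + 4)*(k - 5)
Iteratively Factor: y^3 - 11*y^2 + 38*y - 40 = (y - 4)*(y^2 - 7*y + 10) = (y - 4)*(y - 2)*(y - 5)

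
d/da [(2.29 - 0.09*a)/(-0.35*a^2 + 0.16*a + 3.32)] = (-0.0315*a^2 + 1.603*a - 0.6652)/(0.1225*a^4 - 0.112*a^3 - 2.2984*a^2 + 1.0624*a + 11.0224)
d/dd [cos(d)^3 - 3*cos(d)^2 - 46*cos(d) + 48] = (-3*cos(d)^2 + 6*cos(d) + 46)*sin(d)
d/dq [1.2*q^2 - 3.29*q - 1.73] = 2.4*q - 3.29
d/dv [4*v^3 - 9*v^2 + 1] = 6*v*(2*v - 3)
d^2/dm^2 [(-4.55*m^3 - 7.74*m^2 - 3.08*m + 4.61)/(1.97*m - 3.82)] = (-35.31619*m^3 + 205.44342*m^2 - 398.37252*m - 236.464918)/(7.645373*m^3 - 44.475114*m^2 + 86.241084*m - 55.742968)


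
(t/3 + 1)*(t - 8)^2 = t^3/3 - 13*t^2/3 + 16*t/3 + 64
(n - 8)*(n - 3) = n^2 - 11*n + 24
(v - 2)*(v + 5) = v^2 + 3*v - 10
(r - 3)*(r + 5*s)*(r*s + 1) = r^3*s + 5*r^2*s^2 - 3*r^2*s + r^2 - 15*r*s^2 + 5*r*s - 3*r - 15*s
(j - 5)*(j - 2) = j^2 - 7*j + 10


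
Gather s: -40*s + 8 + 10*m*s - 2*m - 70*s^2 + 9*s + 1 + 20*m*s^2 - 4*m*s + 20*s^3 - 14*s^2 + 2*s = -2*m + 20*s^3 + s^2*(20*m - 84) + s*(6*m - 29) + 9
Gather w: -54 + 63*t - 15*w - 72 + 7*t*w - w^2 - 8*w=63*t - w^2 + w*(7*t - 23) - 126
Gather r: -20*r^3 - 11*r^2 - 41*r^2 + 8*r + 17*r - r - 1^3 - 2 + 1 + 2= -20*r^3 - 52*r^2 + 24*r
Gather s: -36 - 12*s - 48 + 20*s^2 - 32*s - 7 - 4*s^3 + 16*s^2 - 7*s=-4*s^3 + 36*s^2 - 51*s - 91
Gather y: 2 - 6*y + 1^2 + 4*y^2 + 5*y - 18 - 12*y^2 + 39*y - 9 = -8*y^2 + 38*y - 24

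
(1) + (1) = 2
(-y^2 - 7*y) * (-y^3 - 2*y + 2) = y^5 + 7*y^4 + 2*y^3 + 12*y^2 - 14*y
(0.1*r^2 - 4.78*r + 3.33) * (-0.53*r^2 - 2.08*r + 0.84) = -0.053*r^4 + 2.3254*r^3 + 8.2615*r^2 - 10.9416*r + 2.7972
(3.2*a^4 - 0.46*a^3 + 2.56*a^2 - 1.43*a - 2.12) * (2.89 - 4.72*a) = -15.104*a^5 + 11.4192*a^4 - 13.4126*a^3 + 14.148*a^2 + 5.8737*a - 6.1268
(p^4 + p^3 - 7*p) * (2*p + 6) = 2*p^5 + 8*p^4 + 6*p^3 - 14*p^2 - 42*p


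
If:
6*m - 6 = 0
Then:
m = 1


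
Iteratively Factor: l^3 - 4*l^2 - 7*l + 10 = (l - 5)*(l^2 + l - 2) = (l - 5)*(l - 1)*(l + 2)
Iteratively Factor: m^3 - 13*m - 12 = (m + 1)*(m^2 - m - 12) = (m - 4)*(m + 1)*(m + 3)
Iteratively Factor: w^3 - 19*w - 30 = (w - 5)*(w^2 + 5*w + 6) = (w - 5)*(w + 2)*(w + 3)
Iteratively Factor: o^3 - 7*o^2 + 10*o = (o - 5)*(o^2 - 2*o) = o*(o - 5)*(o - 2)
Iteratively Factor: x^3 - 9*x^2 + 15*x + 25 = (x - 5)*(x^2 - 4*x - 5) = (x - 5)*(x + 1)*(x - 5)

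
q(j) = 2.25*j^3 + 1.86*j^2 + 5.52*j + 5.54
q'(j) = 6.75*j^2 + 3.72*j + 5.52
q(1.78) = 33.95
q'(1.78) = 33.53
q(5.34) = 430.67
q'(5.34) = 217.87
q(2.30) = 55.45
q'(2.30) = 49.78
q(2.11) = 46.60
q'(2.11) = 43.42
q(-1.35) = -4.06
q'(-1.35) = 12.80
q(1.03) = 15.66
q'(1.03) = 16.51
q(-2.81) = -45.21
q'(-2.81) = 48.37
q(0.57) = 9.71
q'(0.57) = 9.83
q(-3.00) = -55.03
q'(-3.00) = 55.11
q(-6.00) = -446.62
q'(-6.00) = 226.20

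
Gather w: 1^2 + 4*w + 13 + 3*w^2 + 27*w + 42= 3*w^2 + 31*w + 56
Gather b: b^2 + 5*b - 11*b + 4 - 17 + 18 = b^2 - 6*b + 5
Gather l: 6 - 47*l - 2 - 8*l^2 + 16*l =-8*l^2 - 31*l + 4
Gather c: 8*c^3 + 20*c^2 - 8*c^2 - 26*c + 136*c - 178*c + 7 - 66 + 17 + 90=8*c^3 + 12*c^2 - 68*c + 48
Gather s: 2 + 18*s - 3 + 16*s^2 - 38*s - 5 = 16*s^2 - 20*s - 6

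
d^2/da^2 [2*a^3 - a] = 12*a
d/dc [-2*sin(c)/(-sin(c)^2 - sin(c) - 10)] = 2*(cos(c)^2 + 9)*cos(c)/(sin(c)^2 + sin(c) + 10)^2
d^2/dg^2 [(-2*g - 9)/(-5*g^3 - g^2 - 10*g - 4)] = 2*((2*g + 9)*(15*g^2 + 2*g + 10)^2 - (30*g^2 + 4*g + (2*g + 9)*(15*g + 1) + 20)*(5*g^3 + g^2 + 10*g + 4))/(5*g^3 + g^2 + 10*g + 4)^3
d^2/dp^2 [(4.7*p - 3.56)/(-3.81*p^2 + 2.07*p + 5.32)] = ((4.7*p - 3.56)*(7.62*p - 2.07)*(15.24*p - 4.14) + (107.442*p - 46.5852)*(-3.81*p^2 + 2.07*p + 5.32))/(-3.81*p^2 + 2.07*p + 5.32)^3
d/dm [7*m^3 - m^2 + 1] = m*(21*m - 2)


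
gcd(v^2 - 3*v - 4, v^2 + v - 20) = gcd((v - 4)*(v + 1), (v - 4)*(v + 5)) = v - 4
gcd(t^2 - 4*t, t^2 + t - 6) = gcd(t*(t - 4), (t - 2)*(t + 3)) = 1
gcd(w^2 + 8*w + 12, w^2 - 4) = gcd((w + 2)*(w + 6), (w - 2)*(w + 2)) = w + 2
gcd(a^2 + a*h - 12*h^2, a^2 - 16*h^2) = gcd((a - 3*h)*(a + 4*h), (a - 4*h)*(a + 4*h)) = a + 4*h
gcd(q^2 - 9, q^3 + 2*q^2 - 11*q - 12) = q - 3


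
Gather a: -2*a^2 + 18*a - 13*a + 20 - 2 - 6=-2*a^2 + 5*a + 12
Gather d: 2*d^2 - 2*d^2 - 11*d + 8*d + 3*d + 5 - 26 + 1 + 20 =0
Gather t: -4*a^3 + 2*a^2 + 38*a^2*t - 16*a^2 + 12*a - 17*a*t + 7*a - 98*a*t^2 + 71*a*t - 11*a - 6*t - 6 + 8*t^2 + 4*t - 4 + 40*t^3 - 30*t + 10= -4*a^3 - 14*a^2 + 8*a + 40*t^3 + t^2*(8 - 98*a) + t*(38*a^2 + 54*a - 32)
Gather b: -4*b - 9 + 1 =-4*b - 8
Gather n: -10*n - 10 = -10*n - 10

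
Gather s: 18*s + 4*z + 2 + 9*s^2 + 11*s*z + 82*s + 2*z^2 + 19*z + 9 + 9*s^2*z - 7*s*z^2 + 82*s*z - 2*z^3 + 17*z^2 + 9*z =s^2*(9*z + 9) + s*(-7*z^2 + 93*z + 100) - 2*z^3 + 19*z^2 + 32*z + 11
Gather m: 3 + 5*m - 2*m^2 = -2*m^2 + 5*m + 3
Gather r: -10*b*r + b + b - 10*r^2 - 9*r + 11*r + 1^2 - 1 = 2*b - 10*r^2 + r*(2 - 10*b)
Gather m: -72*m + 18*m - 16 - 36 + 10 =-54*m - 42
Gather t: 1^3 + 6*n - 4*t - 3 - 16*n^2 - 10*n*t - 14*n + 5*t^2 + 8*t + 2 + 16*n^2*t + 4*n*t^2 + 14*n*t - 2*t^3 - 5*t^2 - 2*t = -16*n^2 + 4*n*t^2 - 8*n - 2*t^3 + t*(16*n^2 + 4*n + 2)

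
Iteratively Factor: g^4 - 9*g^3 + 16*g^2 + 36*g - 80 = (g - 5)*(g^3 - 4*g^2 - 4*g + 16) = (g - 5)*(g - 2)*(g^2 - 2*g - 8) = (g - 5)*(g - 2)*(g + 2)*(g - 4)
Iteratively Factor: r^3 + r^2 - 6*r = (r + 3)*(r^2 - 2*r) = r*(r + 3)*(r - 2)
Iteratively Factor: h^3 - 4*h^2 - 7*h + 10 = (h + 2)*(h^2 - 6*h + 5) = (h - 1)*(h + 2)*(h - 5)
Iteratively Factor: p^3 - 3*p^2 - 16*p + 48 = (p - 3)*(p^2 - 16) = (p - 3)*(p + 4)*(p - 4)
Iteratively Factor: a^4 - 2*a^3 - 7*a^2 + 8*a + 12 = (a - 2)*(a^3 - 7*a - 6) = (a - 2)*(a + 2)*(a^2 - 2*a - 3) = (a - 2)*(a + 1)*(a + 2)*(a - 3)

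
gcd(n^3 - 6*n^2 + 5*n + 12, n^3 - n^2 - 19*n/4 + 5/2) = 1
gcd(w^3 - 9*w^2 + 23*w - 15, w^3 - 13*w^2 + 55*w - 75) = w^2 - 8*w + 15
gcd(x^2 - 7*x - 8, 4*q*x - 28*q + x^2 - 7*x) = 1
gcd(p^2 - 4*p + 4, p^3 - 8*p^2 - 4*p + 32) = p - 2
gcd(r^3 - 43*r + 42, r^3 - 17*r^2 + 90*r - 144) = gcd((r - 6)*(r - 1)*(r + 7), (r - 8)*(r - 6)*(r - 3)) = r - 6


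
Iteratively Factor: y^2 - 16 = (y + 4)*(y - 4)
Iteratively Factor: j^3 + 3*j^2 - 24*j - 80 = (j - 5)*(j^2 + 8*j + 16) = (j - 5)*(j + 4)*(j + 4)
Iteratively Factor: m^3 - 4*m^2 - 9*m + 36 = (m + 3)*(m^2 - 7*m + 12) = (m - 3)*(m + 3)*(m - 4)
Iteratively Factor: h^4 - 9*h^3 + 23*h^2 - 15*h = (h - 5)*(h^3 - 4*h^2 + 3*h) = (h - 5)*(h - 3)*(h^2 - h) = h*(h - 5)*(h - 3)*(h - 1)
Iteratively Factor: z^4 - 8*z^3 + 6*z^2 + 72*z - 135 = (z - 3)*(z^3 - 5*z^2 - 9*z + 45) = (z - 3)*(z + 3)*(z^2 - 8*z + 15) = (z - 3)^2*(z + 3)*(z - 5)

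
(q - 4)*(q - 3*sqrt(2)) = q^2 - 3*sqrt(2)*q - 4*q + 12*sqrt(2)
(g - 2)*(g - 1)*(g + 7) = g^3 + 4*g^2 - 19*g + 14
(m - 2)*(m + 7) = m^2 + 5*m - 14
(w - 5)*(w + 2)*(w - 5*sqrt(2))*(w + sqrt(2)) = w^4 - 4*sqrt(2)*w^3 - 3*w^3 - 20*w^2 + 12*sqrt(2)*w^2 + 30*w + 40*sqrt(2)*w + 100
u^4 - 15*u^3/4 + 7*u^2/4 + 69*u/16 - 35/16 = (u - 5/2)*(u - 7/4)*(u - 1/2)*(u + 1)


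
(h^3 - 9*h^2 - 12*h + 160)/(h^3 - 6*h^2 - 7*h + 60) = (h^2 - 4*h - 32)/(h^2 - h - 12)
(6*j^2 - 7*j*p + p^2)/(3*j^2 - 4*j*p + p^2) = (-6*j + p)/(-3*j + p)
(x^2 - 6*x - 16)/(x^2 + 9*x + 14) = (x - 8)/(x + 7)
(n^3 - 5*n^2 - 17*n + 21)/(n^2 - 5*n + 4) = (n^2 - 4*n - 21)/(n - 4)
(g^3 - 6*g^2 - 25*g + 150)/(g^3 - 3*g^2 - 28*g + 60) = (g - 5)/(g - 2)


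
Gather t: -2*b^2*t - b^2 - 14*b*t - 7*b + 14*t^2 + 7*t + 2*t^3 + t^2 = -b^2 - 7*b + 2*t^3 + 15*t^2 + t*(-2*b^2 - 14*b + 7)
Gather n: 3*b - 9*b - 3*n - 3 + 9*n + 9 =-6*b + 6*n + 6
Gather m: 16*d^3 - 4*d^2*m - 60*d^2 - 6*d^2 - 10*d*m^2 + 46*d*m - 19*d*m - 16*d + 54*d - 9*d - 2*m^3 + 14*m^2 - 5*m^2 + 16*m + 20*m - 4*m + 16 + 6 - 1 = 16*d^3 - 66*d^2 + 29*d - 2*m^3 + m^2*(9 - 10*d) + m*(-4*d^2 + 27*d + 32) + 21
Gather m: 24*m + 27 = 24*m + 27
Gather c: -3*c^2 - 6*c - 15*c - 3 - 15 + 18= -3*c^2 - 21*c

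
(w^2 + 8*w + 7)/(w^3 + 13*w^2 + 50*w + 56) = (w + 1)/(w^2 + 6*w + 8)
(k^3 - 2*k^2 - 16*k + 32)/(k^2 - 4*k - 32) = (k^2 - 6*k + 8)/(k - 8)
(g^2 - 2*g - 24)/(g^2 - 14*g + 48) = (g + 4)/(g - 8)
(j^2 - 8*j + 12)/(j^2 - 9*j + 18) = (j - 2)/(j - 3)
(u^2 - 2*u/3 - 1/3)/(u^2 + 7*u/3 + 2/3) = (u - 1)/(u + 2)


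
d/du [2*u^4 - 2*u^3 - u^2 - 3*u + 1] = 8*u^3 - 6*u^2 - 2*u - 3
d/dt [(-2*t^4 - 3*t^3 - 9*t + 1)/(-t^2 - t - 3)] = (4*t^5 + 9*t^4 + 30*t^3 + 18*t^2 + 2*t + 28)/(t^4 + 2*t^3 + 7*t^2 + 6*t + 9)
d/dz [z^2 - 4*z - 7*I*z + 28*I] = 2*z - 4 - 7*I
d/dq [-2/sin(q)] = 2*cos(q)/sin(q)^2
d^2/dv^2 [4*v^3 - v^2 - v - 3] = 24*v - 2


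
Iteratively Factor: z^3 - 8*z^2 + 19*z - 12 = (z - 4)*(z^2 - 4*z + 3) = (z - 4)*(z - 3)*(z - 1)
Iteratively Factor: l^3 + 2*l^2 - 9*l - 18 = (l + 2)*(l^2 - 9) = (l + 2)*(l + 3)*(l - 3)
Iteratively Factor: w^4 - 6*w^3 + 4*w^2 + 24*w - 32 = (w - 4)*(w^3 - 2*w^2 - 4*w + 8) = (w - 4)*(w - 2)*(w^2 - 4) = (w - 4)*(w - 2)*(w + 2)*(w - 2)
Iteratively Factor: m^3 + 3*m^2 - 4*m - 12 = (m + 3)*(m^2 - 4) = (m - 2)*(m + 3)*(m + 2)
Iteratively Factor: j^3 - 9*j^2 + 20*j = (j)*(j^2 - 9*j + 20) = j*(j - 4)*(j - 5)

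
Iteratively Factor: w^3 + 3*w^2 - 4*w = (w)*(w^2 + 3*w - 4) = w*(w + 4)*(w - 1)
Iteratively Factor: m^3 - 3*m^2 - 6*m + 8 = (m - 1)*(m^2 - 2*m - 8) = (m - 1)*(m + 2)*(m - 4)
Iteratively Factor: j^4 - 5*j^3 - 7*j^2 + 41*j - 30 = (j - 1)*(j^3 - 4*j^2 - 11*j + 30) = (j - 1)*(j + 3)*(j^2 - 7*j + 10) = (j - 2)*(j - 1)*(j + 3)*(j - 5)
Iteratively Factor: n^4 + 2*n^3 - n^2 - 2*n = (n + 2)*(n^3 - n) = n*(n + 2)*(n^2 - 1) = n*(n + 1)*(n + 2)*(n - 1)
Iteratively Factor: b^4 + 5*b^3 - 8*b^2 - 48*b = (b + 4)*(b^3 + b^2 - 12*b) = b*(b + 4)*(b^2 + b - 12) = b*(b - 3)*(b + 4)*(b + 4)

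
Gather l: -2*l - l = -3*l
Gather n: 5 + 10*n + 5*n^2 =5*n^2 + 10*n + 5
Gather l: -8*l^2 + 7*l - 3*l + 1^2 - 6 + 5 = -8*l^2 + 4*l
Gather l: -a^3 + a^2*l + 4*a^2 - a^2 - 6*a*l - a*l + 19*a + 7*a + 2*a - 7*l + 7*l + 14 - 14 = -a^3 + 3*a^2 + 28*a + l*(a^2 - 7*a)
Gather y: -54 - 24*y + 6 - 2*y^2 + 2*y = -2*y^2 - 22*y - 48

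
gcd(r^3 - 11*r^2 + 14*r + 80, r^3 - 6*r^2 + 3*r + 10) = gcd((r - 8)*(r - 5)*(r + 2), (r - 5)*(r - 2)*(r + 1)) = r - 5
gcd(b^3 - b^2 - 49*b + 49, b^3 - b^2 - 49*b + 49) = b^3 - b^2 - 49*b + 49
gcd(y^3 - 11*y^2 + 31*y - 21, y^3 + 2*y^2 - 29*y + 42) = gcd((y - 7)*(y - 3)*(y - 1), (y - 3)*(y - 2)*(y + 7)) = y - 3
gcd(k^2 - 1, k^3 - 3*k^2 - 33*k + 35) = k - 1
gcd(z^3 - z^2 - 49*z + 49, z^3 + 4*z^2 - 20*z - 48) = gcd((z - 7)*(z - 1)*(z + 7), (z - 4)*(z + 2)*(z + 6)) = 1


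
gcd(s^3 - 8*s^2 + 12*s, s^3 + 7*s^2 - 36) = s - 2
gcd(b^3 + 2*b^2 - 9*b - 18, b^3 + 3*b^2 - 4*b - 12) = b^2 + 5*b + 6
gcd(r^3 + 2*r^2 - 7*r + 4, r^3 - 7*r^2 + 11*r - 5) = r^2 - 2*r + 1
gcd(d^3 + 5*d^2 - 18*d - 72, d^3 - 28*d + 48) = d^2 + 2*d - 24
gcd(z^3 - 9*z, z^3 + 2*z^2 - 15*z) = z^2 - 3*z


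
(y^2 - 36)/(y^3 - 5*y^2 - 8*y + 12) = (y + 6)/(y^2 + y - 2)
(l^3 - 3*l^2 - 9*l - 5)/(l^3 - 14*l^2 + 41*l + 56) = (l^2 - 4*l - 5)/(l^2 - 15*l + 56)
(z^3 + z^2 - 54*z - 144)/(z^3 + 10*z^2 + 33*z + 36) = (z^2 - 2*z - 48)/(z^2 + 7*z + 12)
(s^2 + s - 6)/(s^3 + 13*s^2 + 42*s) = (s^2 + s - 6)/(s*(s^2 + 13*s + 42))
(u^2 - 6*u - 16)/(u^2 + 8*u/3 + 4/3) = 3*(u - 8)/(3*u + 2)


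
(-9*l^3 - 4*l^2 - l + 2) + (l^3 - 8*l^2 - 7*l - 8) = -8*l^3 - 12*l^2 - 8*l - 6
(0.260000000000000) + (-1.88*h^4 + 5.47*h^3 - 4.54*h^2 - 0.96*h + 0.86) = -1.88*h^4 + 5.47*h^3 - 4.54*h^2 - 0.96*h + 1.12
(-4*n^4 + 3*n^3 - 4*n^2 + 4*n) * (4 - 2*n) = 8*n^5 - 22*n^4 + 20*n^3 - 24*n^2 + 16*n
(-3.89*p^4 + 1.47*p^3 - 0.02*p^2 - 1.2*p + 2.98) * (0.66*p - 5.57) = -2.5674*p^5 + 22.6375*p^4 - 8.2011*p^3 - 0.6806*p^2 + 8.6508*p - 16.5986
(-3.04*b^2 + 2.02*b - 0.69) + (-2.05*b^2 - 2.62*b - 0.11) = -5.09*b^2 - 0.6*b - 0.8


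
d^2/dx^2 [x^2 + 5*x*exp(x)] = 5*x*exp(x) + 10*exp(x) + 2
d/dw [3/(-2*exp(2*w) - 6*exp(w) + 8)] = (3*exp(w) + 9/2)*exp(w)/(exp(2*w) + 3*exp(w) - 4)^2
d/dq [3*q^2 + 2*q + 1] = 6*q + 2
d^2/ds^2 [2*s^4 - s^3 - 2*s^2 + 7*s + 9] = 24*s^2 - 6*s - 4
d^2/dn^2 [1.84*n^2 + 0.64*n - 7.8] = 3.68000000000000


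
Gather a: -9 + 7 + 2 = 0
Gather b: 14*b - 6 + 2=14*b - 4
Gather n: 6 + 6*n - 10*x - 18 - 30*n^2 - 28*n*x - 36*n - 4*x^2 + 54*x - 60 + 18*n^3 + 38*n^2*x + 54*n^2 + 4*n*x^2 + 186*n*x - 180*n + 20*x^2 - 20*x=18*n^3 + n^2*(38*x + 24) + n*(4*x^2 + 158*x - 210) + 16*x^2 + 24*x - 72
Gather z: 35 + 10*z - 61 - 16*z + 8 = -6*z - 18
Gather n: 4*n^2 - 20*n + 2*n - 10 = 4*n^2 - 18*n - 10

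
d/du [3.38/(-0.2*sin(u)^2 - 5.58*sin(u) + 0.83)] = (1.352*sin(u) + 18.8604)*cos(u)/(0.2*sin(u)^2 + 5.58*sin(u) - 0.83)^2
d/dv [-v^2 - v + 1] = -2*v - 1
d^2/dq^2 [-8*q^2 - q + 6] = -16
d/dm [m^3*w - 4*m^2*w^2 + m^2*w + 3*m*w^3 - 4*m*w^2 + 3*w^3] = w*(3*m^2 - 8*m*w + 2*m + 3*w^2 - 4*w)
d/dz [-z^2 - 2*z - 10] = -2*z - 2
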